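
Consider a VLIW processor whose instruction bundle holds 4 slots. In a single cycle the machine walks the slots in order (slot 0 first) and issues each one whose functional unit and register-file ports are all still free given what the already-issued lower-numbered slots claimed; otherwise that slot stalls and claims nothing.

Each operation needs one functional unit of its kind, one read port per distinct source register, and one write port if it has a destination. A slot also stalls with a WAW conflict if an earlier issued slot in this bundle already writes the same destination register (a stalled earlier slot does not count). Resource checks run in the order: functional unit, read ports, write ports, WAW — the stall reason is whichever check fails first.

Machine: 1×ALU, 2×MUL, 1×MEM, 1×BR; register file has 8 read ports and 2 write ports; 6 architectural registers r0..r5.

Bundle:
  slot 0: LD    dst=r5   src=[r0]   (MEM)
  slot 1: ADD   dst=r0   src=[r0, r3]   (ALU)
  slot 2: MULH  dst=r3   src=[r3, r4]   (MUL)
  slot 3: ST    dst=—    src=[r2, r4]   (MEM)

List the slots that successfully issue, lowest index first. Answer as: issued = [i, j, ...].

issued = [0, 1]

[0] MEM needs rd=1 wr=1: ok; after: ALU=1 MUL=2 MEM=0 BR=1, R=7, W=1
[1] ALU needs rd=2 wr=1: ok; after: ALU=0 MUL=2 MEM=0 BR=1, R=5, W=0
[2] MUL needs rd=2 wr=1: WR_PORT; after: ALU=0 MUL=2 MEM=0 BR=1, R=5, W=0
[3] MEM needs rd=2 wr=0: FU; after: ALU=0 MUL=2 MEM=0 BR=1, R=5, W=0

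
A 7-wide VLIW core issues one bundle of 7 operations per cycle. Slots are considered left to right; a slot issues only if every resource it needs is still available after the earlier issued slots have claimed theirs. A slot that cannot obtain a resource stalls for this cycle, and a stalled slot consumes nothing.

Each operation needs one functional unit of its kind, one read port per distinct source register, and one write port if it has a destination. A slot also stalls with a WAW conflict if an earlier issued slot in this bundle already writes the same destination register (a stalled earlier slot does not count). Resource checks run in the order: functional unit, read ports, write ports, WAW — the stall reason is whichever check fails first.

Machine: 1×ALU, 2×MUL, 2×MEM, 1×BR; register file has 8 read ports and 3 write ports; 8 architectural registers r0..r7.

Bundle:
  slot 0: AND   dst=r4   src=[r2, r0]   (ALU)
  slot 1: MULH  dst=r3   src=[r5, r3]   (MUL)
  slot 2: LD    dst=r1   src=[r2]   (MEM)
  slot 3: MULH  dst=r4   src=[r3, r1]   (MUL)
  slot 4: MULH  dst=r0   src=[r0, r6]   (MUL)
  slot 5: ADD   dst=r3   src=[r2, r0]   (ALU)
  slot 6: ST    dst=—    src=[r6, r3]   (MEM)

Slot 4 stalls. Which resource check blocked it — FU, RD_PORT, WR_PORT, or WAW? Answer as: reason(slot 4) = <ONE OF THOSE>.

reason(slot 4) = WR_PORT

#0 ALU src=r2,r0 dispatched  <A:0 Mu:2 Ld:2 B:1 rd:6 wr:2>
#1 MUL src=r5,r3 dispatched  <A:0 Mu:1 Ld:2 B:1 rd:4 wr:1>
#2 MEM src=r2 dispatched  <A:0 Mu:1 Ld:1 B:1 rd:3 wr:0>
#3 MUL src=r3,r1 held:WR_PORT  <A:0 Mu:1 Ld:1 B:1 rd:3 wr:0>
#4 MUL src=r0,r6 held:WR_PORT  <A:0 Mu:1 Ld:1 B:1 rd:3 wr:0>
#5 ALU src=r2,r0 held:FU  <A:0 Mu:1 Ld:1 B:1 rd:3 wr:0>
#6 MEM src=r6,r3 dispatched  <A:0 Mu:1 Ld:0 B:1 rd:1 wr:0>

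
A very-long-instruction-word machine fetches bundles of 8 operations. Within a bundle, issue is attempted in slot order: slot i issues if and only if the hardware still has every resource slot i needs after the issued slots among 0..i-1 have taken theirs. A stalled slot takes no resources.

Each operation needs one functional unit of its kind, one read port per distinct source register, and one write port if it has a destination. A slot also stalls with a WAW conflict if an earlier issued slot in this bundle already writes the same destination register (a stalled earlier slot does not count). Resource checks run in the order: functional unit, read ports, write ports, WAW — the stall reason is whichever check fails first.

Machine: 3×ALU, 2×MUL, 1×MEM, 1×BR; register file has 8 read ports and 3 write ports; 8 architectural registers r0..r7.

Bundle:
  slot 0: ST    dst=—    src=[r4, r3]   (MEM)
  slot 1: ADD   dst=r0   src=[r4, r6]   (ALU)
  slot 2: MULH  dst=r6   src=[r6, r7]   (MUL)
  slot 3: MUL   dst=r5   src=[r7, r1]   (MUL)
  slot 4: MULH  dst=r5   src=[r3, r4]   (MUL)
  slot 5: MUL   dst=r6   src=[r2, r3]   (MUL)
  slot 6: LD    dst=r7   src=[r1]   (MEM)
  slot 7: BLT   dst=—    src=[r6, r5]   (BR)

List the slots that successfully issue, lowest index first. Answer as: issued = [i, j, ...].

slot 0 (MEM): ISSUE — free A3,Mu2,Ld0,B1 rp6 wp3
slot 1 (ALU): ISSUE — free A2,Mu2,Ld0,B1 rp4 wp2
slot 2 (MUL): ISSUE — free A2,Mu1,Ld0,B1 rp2 wp1
slot 3 (MUL): ISSUE — free A2,Mu0,Ld0,B1 rp0 wp0
slot 4 (MUL): stall FU — free A2,Mu0,Ld0,B1 rp0 wp0
slot 5 (MUL): stall FU — free A2,Mu0,Ld0,B1 rp0 wp0
slot 6 (MEM): stall FU — free A2,Mu0,Ld0,B1 rp0 wp0
slot 7 (BR): stall RD_PORT — free A2,Mu0,Ld0,B1 rp0 wp0

issued = [0, 1, 2, 3]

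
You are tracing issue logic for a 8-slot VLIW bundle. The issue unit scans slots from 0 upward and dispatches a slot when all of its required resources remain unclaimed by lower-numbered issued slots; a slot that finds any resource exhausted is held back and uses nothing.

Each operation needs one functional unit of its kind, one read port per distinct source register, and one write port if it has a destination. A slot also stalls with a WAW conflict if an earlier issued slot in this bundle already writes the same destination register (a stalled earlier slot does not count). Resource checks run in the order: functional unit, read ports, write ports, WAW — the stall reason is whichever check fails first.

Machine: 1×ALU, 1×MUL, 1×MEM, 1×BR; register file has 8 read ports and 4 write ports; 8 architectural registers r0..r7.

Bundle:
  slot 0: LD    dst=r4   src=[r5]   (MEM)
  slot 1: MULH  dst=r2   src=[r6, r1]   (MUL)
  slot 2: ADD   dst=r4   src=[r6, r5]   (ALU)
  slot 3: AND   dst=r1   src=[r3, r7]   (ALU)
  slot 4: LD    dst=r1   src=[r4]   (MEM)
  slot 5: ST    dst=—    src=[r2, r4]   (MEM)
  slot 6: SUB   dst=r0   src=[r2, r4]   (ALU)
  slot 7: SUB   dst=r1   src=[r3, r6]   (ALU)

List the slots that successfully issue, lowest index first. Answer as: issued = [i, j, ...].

#0 MEM src=r5 dispatched  <A:1 Mu:1 Ld:0 B:1 rd:7 wr:3>
#1 MUL src=r6,r1 dispatched  <A:1 Mu:0 Ld:0 B:1 rd:5 wr:2>
#2 ALU src=r6,r5 held:WAW  <A:1 Mu:0 Ld:0 B:1 rd:5 wr:2>
#3 ALU src=r3,r7 dispatched  <A:0 Mu:0 Ld:0 B:1 rd:3 wr:1>
#4 MEM src=r4 held:FU  <A:0 Mu:0 Ld:0 B:1 rd:3 wr:1>
#5 MEM src=r2,r4 held:FU  <A:0 Mu:0 Ld:0 B:1 rd:3 wr:1>
#6 ALU src=r2,r4 held:FU  <A:0 Mu:0 Ld:0 B:1 rd:3 wr:1>
#7 ALU src=r3,r6 held:FU  <A:0 Mu:0 Ld:0 B:1 rd:3 wr:1>

issued = [0, 1, 3]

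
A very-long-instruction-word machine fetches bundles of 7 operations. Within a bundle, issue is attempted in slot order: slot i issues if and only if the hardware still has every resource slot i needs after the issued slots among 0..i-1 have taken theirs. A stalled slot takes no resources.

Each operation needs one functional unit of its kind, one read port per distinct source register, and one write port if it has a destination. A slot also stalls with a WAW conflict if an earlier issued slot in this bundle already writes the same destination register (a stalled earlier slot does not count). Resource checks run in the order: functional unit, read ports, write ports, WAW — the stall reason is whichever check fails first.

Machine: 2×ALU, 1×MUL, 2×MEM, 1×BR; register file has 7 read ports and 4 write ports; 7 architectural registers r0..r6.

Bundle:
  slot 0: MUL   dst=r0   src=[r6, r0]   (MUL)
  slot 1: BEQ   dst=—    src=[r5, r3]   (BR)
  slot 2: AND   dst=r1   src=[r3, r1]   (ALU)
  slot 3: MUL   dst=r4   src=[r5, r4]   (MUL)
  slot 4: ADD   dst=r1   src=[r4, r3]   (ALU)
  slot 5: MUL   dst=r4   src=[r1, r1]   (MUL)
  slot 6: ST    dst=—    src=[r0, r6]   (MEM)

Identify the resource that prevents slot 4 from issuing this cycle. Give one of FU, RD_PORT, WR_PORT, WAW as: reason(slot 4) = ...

  0. MUL→r0 ⇒ go  {2A/0Mu/2Ld/1B | 5r 3w}
  1. BR ⇒ go  {2A/0Mu/2Ld/0B | 3r 3w}
  2. ALU→r1 ⇒ go  {1A/0Mu/2Ld/0B | 1r 2w}
  3. MUL→r4 ⇒ no(FU)  {1A/0Mu/2Ld/0B | 1r 2w}
  4. ALU→r1 ⇒ no(RD_PORT)  {1A/0Mu/2Ld/0B | 1r 2w}
  5. MUL→r4 ⇒ no(FU)  {1A/0Mu/2Ld/0B | 1r 2w}
  6. MEM ⇒ no(RD_PORT)  {1A/0Mu/2Ld/0B | 1r 2w}

reason(slot 4) = RD_PORT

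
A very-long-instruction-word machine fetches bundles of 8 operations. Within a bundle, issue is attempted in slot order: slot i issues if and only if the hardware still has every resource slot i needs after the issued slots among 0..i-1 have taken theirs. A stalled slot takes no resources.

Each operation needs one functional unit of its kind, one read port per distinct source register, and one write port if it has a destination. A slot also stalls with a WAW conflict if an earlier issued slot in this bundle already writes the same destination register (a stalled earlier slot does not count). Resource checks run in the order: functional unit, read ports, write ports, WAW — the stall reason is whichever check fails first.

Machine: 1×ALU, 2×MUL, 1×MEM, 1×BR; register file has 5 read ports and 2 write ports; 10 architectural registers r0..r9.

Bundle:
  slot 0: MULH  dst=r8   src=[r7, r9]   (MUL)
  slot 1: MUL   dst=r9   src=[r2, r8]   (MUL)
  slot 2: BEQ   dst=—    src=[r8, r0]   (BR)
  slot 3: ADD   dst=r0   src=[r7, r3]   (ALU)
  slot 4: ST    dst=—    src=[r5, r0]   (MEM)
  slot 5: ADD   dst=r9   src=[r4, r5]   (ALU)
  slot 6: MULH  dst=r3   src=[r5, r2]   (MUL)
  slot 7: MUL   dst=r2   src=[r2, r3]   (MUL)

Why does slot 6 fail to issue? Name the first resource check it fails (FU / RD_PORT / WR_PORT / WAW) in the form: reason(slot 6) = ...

(0) want 1×MUL +2rd +1wr — yes → AL1|MU1|ME1|BR1|rd3|wr1
(1) want 1×MUL +2rd +1wr — yes → AL1|MU0|ME1|BR1|rd1|wr0
(2) want 1×BR +2rd +0wr — RD_PORT → AL1|MU0|ME1|BR1|rd1|wr0
(3) want 1×ALU +2rd +1wr — RD_PORT → AL1|MU0|ME1|BR1|rd1|wr0
(4) want 1×MEM +2rd +0wr — RD_PORT → AL1|MU0|ME1|BR1|rd1|wr0
(5) want 1×ALU +2rd +1wr — RD_PORT → AL1|MU0|ME1|BR1|rd1|wr0
(6) want 1×MUL +2rd +1wr — FU → AL1|MU0|ME1|BR1|rd1|wr0
(7) want 1×MUL +2rd +1wr — FU → AL1|MU0|ME1|BR1|rd1|wr0

reason(slot 6) = FU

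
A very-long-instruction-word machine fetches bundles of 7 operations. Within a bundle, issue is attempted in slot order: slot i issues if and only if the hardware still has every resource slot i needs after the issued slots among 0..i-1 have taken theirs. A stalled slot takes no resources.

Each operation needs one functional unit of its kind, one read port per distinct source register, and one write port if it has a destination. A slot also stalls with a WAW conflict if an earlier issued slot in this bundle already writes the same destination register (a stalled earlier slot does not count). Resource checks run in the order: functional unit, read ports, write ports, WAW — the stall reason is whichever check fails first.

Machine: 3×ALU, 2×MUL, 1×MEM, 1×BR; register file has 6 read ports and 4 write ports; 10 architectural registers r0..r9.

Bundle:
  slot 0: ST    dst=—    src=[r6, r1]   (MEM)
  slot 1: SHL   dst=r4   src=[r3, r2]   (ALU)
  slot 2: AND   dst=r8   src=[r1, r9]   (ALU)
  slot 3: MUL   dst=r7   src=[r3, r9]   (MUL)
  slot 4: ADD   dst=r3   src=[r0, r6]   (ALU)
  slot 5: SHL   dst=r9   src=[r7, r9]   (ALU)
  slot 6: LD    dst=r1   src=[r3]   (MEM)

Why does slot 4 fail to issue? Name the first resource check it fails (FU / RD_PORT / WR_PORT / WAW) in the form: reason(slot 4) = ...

#0 MEM src=r6,r1 dispatched  <A:3 Mu:2 Ld:0 B:1 rd:4 wr:4>
#1 ALU src=r3,r2 dispatched  <A:2 Mu:2 Ld:0 B:1 rd:2 wr:3>
#2 ALU src=r1,r9 dispatched  <A:1 Mu:2 Ld:0 B:1 rd:0 wr:2>
#3 MUL src=r3,r9 held:RD_PORT  <A:1 Mu:2 Ld:0 B:1 rd:0 wr:2>
#4 ALU src=r0,r6 held:RD_PORT  <A:1 Mu:2 Ld:0 B:1 rd:0 wr:2>
#5 ALU src=r7,r9 held:RD_PORT  <A:1 Mu:2 Ld:0 B:1 rd:0 wr:2>
#6 MEM src=r3 held:FU  <A:1 Mu:2 Ld:0 B:1 rd:0 wr:2>

reason(slot 4) = RD_PORT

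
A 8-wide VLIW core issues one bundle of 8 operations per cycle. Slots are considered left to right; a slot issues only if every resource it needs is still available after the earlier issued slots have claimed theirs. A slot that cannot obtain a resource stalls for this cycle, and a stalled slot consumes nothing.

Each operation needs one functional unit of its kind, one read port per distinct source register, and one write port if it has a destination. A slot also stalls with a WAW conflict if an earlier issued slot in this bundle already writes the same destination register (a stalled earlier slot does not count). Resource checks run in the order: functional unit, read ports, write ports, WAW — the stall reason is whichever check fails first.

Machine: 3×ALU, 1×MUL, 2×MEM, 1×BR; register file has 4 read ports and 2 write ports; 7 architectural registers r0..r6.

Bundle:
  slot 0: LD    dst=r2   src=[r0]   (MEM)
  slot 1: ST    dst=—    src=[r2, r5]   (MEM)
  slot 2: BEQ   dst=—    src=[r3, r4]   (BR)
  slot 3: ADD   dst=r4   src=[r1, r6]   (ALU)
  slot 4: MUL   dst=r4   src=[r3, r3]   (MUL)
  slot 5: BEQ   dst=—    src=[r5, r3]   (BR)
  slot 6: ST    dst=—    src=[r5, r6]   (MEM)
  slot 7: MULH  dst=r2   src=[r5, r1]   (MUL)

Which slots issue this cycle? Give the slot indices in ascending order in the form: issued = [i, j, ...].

issued = [0, 1, 4]

(0) want 1×MEM +1rd +1wr — yes → AL3|MU1|ME1|BR1|rd3|wr1
(1) want 1×MEM +2rd +0wr — yes → AL3|MU1|ME0|BR1|rd1|wr1
(2) want 1×BR +2rd +0wr — RD_PORT → AL3|MU1|ME0|BR1|rd1|wr1
(3) want 1×ALU +2rd +1wr — RD_PORT → AL3|MU1|ME0|BR1|rd1|wr1
(4) want 1×MUL +1rd +1wr — yes → AL3|MU0|ME0|BR1|rd0|wr0
(5) want 1×BR +2rd +0wr — RD_PORT → AL3|MU0|ME0|BR1|rd0|wr0
(6) want 1×MEM +2rd +0wr — FU → AL3|MU0|ME0|BR1|rd0|wr0
(7) want 1×MUL +2rd +1wr — FU → AL3|MU0|ME0|BR1|rd0|wr0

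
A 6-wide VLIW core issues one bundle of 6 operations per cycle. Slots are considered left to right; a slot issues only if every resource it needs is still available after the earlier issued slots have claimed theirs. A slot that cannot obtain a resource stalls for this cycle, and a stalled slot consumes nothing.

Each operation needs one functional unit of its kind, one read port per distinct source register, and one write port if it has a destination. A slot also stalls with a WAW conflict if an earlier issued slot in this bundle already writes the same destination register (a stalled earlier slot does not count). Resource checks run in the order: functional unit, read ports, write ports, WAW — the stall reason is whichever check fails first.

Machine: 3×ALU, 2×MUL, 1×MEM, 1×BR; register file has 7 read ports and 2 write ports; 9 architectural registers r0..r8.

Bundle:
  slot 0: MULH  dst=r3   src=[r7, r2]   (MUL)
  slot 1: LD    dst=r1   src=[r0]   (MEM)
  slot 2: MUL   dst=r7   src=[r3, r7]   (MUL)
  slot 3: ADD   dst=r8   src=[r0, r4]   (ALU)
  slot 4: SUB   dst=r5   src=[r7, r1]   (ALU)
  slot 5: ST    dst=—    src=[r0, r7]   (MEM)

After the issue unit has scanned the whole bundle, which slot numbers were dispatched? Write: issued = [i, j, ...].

issued = [0, 1]

#0 MUL src=r7,r2 dispatched  <A:3 Mu:1 Ld:1 B:1 rd:5 wr:1>
#1 MEM src=r0 dispatched  <A:3 Mu:1 Ld:0 B:1 rd:4 wr:0>
#2 MUL src=r3,r7 held:WR_PORT  <A:3 Mu:1 Ld:0 B:1 rd:4 wr:0>
#3 ALU src=r0,r4 held:WR_PORT  <A:3 Mu:1 Ld:0 B:1 rd:4 wr:0>
#4 ALU src=r7,r1 held:WR_PORT  <A:3 Mu:1 Ld:0 B:1 rd:4 wr:0>
#5 MEM src=r0,r7 held:FU  <A:3 Mu:1 Ld:0 B:1 rd:4 wr:0>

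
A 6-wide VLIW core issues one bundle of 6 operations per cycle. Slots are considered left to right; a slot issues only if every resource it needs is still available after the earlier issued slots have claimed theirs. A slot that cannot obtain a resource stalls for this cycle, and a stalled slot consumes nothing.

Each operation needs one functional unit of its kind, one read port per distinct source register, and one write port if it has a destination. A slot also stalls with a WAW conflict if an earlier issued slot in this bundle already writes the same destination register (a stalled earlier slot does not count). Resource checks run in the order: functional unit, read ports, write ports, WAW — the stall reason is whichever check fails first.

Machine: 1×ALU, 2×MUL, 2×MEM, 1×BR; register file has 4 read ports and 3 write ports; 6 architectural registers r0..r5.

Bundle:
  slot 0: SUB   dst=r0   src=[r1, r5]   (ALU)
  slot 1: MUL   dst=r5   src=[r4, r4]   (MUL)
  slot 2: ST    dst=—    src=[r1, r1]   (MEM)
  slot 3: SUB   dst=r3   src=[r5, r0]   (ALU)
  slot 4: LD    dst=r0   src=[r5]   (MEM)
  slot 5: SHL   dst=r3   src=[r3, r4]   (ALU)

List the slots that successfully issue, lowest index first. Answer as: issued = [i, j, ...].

issued = [0, 1, 2]

(0) want 1×ALU +2rd +1wr — yes → AL0|MU2|ME2|BR1|rd2|wr2
(1) want 1×MUL +1rd +1wr — yes → AL0|MU1|ME2|BR1|rd1|wr1
(2) want 1×MEM +1rd +0wr — yes → AL0|MU1|ME1|BR1|rd0|wr1
(3) want 1×ALU +2rd +1wr — FU → AL0|MU1|ME1|BR1|rd0|wr1
(4) want 1×MEM +1rd +1wr — RD_PORT → AL0|MU1|ME1|BR1|rd0|wr1
(5) want 1×ALU +2rd +1wr — FU → AL0|MU1|ME1|BR1|rd0|wr1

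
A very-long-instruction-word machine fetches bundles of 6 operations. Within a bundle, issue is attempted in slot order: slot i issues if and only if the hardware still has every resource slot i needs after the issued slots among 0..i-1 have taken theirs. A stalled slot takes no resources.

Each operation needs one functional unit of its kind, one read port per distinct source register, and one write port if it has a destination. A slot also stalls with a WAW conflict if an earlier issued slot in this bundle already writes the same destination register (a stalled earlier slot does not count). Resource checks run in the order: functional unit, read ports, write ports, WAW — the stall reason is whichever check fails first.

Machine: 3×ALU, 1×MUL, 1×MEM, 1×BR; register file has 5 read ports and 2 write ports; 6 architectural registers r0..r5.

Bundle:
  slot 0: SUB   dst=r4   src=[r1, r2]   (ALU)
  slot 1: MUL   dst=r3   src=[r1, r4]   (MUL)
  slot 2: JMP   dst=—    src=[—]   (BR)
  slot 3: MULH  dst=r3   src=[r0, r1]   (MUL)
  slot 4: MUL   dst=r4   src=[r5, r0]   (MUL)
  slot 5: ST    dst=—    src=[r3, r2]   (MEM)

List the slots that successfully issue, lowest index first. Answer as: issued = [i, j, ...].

slot 0 (ALU): ISSUE — free A2,Mu1,Ld1,B1 rp3 wp1
slot 1 (MUL): ISSUE — free A2,Mu0,Ld1,B1 rp1 wp0
slot 2 (BR): ISSUE — free A2,Mu0,Ld1,B0 rp1 wp0
slot 3 (MUL): stall FU — free A2,Mu0,Ld1,B0 rp1 wp0
slot 4 (MUL): stall FU — free A2,Mu0,Ld1,B0 rp1 wp0
slot 5 (MEM): stall RD_PORT — free A2,Mu0,Ld1,B0 rp1 wp0

issued = [0, 1, 2]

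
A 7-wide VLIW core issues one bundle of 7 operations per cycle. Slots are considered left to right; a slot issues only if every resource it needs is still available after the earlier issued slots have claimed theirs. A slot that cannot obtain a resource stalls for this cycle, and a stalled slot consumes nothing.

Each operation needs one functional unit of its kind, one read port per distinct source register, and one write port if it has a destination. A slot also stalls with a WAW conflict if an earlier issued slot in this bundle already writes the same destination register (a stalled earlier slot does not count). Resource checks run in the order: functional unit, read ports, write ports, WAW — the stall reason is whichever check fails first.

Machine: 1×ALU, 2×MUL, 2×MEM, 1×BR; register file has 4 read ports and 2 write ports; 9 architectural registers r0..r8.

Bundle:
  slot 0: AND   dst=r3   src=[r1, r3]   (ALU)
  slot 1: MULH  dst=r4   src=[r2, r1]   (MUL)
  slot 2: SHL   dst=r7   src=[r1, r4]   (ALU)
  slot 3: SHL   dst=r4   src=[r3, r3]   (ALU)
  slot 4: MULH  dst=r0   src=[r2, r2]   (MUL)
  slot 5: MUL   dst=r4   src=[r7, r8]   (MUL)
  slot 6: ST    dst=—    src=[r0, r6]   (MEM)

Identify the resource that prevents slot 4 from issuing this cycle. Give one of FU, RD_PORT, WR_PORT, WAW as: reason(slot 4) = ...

reason(slot 4) = RD_PORT

#0 ALU src=r1,r3 dispatched  <A:0 Mu:2 Ld:2 B:1 rd:2 wr:1>
#1 MUL src=r2,r1 dispatched  <A:0 Mu:1 Ld:2 B:1 rd:0 wr:0>
#2 ALU src=r1,r4 held:FU  <A:0 Mu:1 Ld:2 B:1 rd:0 wr:0>
#3 ALU src=r3,r3 held:FU  <A:0 Mu:1 Ld:2 B:1 rd:0 wr:0>
#4 MUL src=r2,r2 held:RD_PORT  <A:0 Mu:1 Ld:2 B:1 rd:0 wr:0>
#5 MUL src=r7,r8 held:RD_PORT  <A:0 Mu:1 Ld:2 B:1 rd:0 wr:0>
#6 MEM src=r0,r6 held:RD_PORT  <A:0 Mu:1 Ld:2 B:1 rd:0 wr:0>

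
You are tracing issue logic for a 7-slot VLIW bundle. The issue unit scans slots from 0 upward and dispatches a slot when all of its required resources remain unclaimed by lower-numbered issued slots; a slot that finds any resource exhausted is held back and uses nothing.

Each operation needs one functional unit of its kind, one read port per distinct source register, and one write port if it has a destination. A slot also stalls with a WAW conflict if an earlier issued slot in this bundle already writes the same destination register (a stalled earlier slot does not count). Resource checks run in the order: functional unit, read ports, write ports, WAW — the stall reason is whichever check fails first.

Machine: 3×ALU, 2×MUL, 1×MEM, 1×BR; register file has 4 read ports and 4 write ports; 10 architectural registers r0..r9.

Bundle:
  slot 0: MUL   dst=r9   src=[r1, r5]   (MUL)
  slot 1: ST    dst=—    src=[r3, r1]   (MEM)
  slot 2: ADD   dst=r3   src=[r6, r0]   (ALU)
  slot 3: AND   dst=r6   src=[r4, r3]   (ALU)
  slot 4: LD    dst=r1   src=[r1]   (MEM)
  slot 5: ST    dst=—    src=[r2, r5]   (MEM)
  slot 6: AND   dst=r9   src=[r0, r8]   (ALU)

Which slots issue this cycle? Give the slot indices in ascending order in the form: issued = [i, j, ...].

issued = [0, 1]

  0. MUL→r9 ⇒ go  {3A/1Mu/1Ld/1B | 2r 3w}
  1. MEM ⇒ go  {3A/1Mu/0Ld/1B | 0r 3w}
  2. ALU→r3 ⇒ no(RD_PORT)  {3A/1Mu/0Ld/1B | 0r 3w}
  3. ALU→r6 ⇒ no(RD_PORT)  {3A/1Mu/0Ld/1B | 0r 3w}
  4. MEM→r1 ⇒ no(FU)  {3A/1Mu/0Ld/1B | 0r 3w}
  5. MEM ⇒ no(FU)  {3A/1Mu/0Ld/1B | 0r 3w}
  6. ALU→r9 ⇒ no(RD_PORT)  {3A/1Mu/0Ld/1B | 0r 3w}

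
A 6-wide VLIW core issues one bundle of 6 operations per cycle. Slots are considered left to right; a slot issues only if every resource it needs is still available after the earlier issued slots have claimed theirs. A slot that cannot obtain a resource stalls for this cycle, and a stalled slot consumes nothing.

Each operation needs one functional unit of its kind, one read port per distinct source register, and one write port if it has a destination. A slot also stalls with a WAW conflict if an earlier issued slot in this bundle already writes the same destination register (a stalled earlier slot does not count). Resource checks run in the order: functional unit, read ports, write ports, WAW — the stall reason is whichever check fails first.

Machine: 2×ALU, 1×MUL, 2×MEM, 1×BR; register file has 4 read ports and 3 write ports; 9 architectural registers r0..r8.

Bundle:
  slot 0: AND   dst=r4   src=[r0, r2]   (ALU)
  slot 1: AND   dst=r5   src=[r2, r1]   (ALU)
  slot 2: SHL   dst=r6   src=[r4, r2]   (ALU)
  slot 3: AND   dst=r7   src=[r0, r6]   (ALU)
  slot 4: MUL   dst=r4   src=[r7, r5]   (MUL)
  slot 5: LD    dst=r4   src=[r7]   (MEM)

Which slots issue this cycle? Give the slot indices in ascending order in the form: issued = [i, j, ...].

  0. ALU→r4 ⇒ go  {1A/1Mu/2Ld/1B | 2r 2w}
  1. ALU→r5 ⇒ go  {0A/1Mu/2Ld/1B | 0r 1w}
  2. ALU→r6 ⇒ no(FU)  {0A/1Mu/2Ld/1B | 0r 1w}
  3. ALU→r7 ⇒ no(FU)  {0A/1Mu/2Ld/1B | 0r 1w}
  4. MUL→r4 ⇒ no(RD_PORT)  {0A/1Mu/2Ld/1B | 0r 1w}
  5. MEM→r4 ⇒ no(RD_PORT)  {0A/1Mu/2Ld/1B | 0r 1w}

issued = [0, 1]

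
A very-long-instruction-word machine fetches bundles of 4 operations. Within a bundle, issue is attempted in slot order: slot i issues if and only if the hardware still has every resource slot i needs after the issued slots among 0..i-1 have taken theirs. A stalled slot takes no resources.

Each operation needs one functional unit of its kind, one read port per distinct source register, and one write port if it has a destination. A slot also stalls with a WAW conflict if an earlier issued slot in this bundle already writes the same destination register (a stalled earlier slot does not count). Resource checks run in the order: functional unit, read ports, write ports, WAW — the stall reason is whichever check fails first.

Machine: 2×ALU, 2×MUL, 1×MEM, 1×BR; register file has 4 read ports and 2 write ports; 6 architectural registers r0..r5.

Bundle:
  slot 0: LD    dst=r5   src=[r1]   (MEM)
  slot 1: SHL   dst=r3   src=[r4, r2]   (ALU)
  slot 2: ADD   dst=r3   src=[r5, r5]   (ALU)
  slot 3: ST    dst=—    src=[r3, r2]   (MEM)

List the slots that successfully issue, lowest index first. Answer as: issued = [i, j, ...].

issued = [0, 1]

[0] MEM needs rd=1 wr=1: ok; after: ALU=2 MUL=2 MEM=0 BR=1, R=3, W=1
[1] ALU needs rd=2 wr=1: ok; after: ALU=1 MUL=2 MEM=0 BR=1, R=1, W=0
[2] ALU needs rd=1 wr=1: WR_PORT; after: ALU=1 MUL=2 MEM=0 BR=1, R=1, W=0
[3] MEM needs rd=2 wr=0: FU; after: ALU=1 MUL=2 MEM=0 BR=1, R=1, W=0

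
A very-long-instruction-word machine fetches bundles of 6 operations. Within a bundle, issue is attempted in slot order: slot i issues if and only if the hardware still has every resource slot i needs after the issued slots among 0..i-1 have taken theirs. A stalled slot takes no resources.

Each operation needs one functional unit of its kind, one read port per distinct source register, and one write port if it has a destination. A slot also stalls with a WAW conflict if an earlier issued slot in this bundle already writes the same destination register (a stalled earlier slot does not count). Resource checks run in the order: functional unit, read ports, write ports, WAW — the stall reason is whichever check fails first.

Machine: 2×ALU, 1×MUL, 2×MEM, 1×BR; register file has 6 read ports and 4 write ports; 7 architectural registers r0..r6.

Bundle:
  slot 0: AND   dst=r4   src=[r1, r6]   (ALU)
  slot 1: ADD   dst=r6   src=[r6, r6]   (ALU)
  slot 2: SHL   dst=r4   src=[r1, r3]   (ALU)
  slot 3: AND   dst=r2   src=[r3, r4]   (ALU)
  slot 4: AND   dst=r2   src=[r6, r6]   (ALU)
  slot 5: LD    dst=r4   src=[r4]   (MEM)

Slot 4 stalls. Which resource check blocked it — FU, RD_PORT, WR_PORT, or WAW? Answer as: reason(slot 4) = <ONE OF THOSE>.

reason(slot 4) = FU

#0 ALU src=r1,r6 dispatched  <A:1 Mu:1 Ld:2 B:1 rd:4 wr:3>
#1 ALU src=r6,r6 dispatched  <A:0 Mu:1 Ld:2 B:1 rd:3 wr:2>
#2 ALU src=r1,r3 held:FU  <A:0 Mu:1 Ld:2 B:1 rd:3 wr:2>
#3 ALU src=r3,r4 held:FU  <A:0 Mu:1 Ld:2 B:1 rd:3 wr:2>
#4 ALU src=r6,r6 held:FU  <A:0 Mu:1 Ld:2 B:1 rd:3 wr:2>
#5 MEM src=r4 held:WAW  <A:0 Mu:1 Ld:2 B:1 rd:3 wr:2>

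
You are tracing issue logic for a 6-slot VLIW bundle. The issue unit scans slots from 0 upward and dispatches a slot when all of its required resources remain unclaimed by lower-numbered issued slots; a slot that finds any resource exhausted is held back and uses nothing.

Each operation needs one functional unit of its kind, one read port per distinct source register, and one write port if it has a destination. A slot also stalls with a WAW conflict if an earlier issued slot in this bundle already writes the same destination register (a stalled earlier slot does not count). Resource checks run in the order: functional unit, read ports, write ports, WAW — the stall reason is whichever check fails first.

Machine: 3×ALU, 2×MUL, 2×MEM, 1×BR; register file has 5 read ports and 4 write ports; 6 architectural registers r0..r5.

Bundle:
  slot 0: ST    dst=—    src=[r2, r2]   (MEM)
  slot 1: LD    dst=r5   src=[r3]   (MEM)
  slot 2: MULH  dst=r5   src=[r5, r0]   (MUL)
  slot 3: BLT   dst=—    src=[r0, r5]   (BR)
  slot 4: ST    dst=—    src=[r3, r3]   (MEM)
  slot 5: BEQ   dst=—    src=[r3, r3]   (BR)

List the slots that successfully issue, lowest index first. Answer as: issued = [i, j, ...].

[0] MEM needs rd=1 wr=0: ok; after: ALU=3 MUL=2 MEM=1 BR=1, R=4, W=4
[1] MEM needs rd=1 wr=1: ok; after: ALU=3 MUL=2 MEM=0 BR=1, R=3, W=3
[2] MUL needs rd=2 wr=1: WAW; after: ALU=3 MUL=2 MEM=0 BR=1, R=3, W=3
[3] BR needs rd=2 wr=0: ok; after: ALU=3 MUL=2 MEM=0 BR=0, R=1, W=3
[4] MEM needs rd=1 wr=0: FU; after: ALU=3 MUL=2 MEM=0 BR=0, R=1, W=3
[5] BR needs rd=1 wr=0: FU; after: ALU=3 MUL=2 MEM=0 BR=0, R=1, W=3

issued = [0, 1, 3]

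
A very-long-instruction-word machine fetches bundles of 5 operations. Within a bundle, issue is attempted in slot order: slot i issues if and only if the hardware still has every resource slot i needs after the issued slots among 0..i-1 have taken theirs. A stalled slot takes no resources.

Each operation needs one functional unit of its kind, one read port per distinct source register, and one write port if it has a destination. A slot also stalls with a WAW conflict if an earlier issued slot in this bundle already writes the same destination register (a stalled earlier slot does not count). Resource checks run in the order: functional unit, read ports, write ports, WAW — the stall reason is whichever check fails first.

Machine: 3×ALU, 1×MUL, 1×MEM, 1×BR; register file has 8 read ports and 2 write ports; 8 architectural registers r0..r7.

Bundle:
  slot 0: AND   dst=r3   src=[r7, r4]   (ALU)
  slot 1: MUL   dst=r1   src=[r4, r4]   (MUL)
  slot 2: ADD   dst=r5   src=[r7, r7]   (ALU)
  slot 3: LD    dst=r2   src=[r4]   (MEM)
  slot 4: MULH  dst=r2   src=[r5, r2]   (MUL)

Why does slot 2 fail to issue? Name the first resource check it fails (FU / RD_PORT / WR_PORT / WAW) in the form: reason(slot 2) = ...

#0 ALU src=r7,r4 dispatched  <A:2 Mu:1 Ld:1 B:1 rd:6 wr:1>
#1 MUL src=r4,r4 dispatched  <A:2 Mu:0 Ld:1 B:1 rd:5 wr:0>
#2 ALU src=r7,r7 held:WR_PORT  <A:2 Mu:0 Ld:1 B:1 rd:5 wr:0>
#3 MEM src=r4 held:WR_PORT  <A:2 Mu:0 Ld:1 B:1 rd:5 wr:0>
#4 MUL src=r5,r2 held:FU  <A:2 Mu:0 Ld:1 B:1 rd:5 wr:0>

reason(slot 2) = WR_PORT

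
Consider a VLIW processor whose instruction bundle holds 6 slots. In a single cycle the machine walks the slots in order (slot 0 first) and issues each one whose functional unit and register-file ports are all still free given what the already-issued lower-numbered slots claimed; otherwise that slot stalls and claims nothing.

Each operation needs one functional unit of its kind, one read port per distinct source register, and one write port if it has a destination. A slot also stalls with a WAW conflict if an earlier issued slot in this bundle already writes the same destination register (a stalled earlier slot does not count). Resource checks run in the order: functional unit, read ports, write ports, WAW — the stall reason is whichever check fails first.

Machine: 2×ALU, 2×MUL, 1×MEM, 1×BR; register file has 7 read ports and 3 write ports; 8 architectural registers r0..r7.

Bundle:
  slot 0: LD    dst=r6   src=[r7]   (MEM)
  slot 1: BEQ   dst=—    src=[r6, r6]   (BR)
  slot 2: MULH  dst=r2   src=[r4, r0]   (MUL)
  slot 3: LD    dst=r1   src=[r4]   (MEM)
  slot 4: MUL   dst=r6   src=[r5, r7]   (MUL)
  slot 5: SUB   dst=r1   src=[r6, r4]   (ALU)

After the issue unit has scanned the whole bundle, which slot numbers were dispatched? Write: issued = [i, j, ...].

issued = [0, 1, 2, 5]

(0) want 1×MEM +1rd +1wr — yes → AL2|MU2|ME0|BR1|rd6|wr2
(1) want 1×BR +1rd +0wr — yes → AL2|MU2|ME0|BR0|rd5|wr2
(2) want 1×MUL +2rd +1wr — yes → AL2|MU1|ME0|BR0|rd3|wr1
(3) want 1×MEM +1rd +1wr — FU → AL2|MU1|ME0|BR0|rd3|wr1
(4) want 1×MUL +2rd +1wr — WAW → AL2|MU1|ME0|BR0|rd3|wr1
(5) want 1×ALU +2rd +1wr — yes → AL1|MU1|ME0|BR0|rd1|wr0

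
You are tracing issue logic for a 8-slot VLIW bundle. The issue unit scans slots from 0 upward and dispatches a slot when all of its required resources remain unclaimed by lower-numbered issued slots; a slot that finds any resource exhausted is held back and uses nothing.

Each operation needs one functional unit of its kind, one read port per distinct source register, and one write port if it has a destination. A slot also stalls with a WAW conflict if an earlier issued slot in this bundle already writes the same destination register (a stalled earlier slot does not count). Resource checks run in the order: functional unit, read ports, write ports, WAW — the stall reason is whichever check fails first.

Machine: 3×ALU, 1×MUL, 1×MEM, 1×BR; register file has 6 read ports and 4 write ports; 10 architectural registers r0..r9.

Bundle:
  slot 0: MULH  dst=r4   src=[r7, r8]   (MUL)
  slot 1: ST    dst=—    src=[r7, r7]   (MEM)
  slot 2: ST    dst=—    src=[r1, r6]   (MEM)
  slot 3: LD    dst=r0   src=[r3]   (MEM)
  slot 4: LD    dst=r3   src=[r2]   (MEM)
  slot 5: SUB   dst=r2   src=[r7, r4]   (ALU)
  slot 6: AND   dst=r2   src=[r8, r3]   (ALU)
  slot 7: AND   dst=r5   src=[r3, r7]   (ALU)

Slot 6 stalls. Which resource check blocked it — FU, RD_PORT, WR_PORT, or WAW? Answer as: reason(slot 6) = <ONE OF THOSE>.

reason(slot 6) = RD_PORT

(0) want 1×MUL +2rd +1wr — yes → AL3|MU0|ME1|BR1|rd4|wr3
(1) want 1×MEM +1rd +0wr — yes → AL3|MU0|ME0|BR1|rd3|wr3
(2) want 1×MEM +2rd +0wr — FU → AL3|MU0|ME0|BR1|rd3|wr3
(3) want 1×MEM +1rd +1wr — FU → AL3|MU0|ME0|BR1|rd3|wr3
(4) want 1×MEM +1rd +1wr — FU → AL3|MU0|ME0|BR1|rd3|wr3
(5) want 1×ALU +2rd +1wr — yes → AL2|MU0|ME0|BR1|rd1|wr2
(6) want 1×ALU +2rd +1wr — RD_PORT → AL2|MU0|ME0|BR1|rd1|wr2
(7) want 1×ALU +2rd +1wr — RD_PORT → AL2|MU0|ME0|BR1|rd1|wr2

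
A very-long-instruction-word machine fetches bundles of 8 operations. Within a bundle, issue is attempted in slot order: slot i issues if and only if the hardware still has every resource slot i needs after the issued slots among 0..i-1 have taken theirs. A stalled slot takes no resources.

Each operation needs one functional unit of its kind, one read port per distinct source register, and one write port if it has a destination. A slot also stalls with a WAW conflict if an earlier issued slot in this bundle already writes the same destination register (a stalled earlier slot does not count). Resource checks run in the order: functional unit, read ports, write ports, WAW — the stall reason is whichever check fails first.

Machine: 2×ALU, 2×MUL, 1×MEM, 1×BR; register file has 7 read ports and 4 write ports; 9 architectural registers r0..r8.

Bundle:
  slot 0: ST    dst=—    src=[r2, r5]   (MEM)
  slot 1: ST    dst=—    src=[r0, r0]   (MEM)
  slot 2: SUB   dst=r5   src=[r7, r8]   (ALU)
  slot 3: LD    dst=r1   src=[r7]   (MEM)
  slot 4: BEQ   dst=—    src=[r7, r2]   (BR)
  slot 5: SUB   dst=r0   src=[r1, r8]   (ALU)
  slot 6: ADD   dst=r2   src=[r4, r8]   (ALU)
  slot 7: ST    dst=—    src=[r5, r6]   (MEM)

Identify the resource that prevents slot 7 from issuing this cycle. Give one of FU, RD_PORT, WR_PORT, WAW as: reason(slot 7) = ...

(0) want 1×MEM +2rd +0wr — yes → AL2|MU2|ME0|BR1|rd5|wr4
(1) want 1×MEM +1rd +0wr — FU → AL2|MU2|ME0|BR1|rd5|wr4
(2) want 1×ALU +2rd +1wr — yes → AL1|MU2|ME0|BR1|rd3|wr3
(3) want 1×MEM +1rd +1wr — FU → AL1|MU2|ME0|BR1|rd3|wr3
(4) want 1×BR +2rd +0wr — yes → AL1|MU2|ME0|BR0|rd1|wr3
(5) want 1×ALU +2rd +1wr — RD_PORT → AL1|MU2|ME0|BR0|rd1|wr3
(6) want 1×ALU +2rd +1wr — RD_PORT → AL1|MU2|ME0|BR0|rd1|wr3
(7) want 1×MEM +2rd +0wr — FU → AL1|MU2|ME0|BR0|rd1|wr3

reason(slot 7) = FU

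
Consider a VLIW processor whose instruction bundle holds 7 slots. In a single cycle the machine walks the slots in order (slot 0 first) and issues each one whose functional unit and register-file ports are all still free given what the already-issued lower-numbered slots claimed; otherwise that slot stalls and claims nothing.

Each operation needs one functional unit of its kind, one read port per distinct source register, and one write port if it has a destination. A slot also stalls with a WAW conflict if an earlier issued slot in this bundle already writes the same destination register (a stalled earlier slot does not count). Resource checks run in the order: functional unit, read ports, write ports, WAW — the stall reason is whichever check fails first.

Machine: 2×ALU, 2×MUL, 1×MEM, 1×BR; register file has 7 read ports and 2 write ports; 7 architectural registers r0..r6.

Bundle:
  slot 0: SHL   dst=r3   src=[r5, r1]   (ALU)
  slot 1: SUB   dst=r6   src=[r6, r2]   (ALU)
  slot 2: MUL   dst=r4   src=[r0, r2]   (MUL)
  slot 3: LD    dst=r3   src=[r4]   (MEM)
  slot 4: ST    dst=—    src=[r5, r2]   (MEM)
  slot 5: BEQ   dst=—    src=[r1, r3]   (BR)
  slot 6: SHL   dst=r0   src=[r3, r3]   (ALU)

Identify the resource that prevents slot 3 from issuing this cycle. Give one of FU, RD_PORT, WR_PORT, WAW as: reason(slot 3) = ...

  0. ALU→r3 ⇒ go  {1A/2Mu/1Ld/1B | 5r 1w}
  1. ALU→r6 ⇒ go  {0A/2Mu/1Ld/1B | 3r 0w}
  2. MUL→r4 ⇒ no(WR_PORT)  {0A/2Mu/1Ld/1B | 3r 0w}
  3. MEM→r3 ⇒ no(WR_PORT)  {0A/2Mu/1Ld/1B | 3r 0w}
  4. MEM ⇒ go  {0A/2Mu/0Ld/1B | 1r 0w}
  5. BR ⇒ no(RD_PORT)  {0A/2Mu/0Ld/1B | 1r 0w}
  6. ALU→r0 ⇒ no(FU)  {0A/2Mu/0Ld/1B | 1r 0w}

reason(slot 3) = WR_PORT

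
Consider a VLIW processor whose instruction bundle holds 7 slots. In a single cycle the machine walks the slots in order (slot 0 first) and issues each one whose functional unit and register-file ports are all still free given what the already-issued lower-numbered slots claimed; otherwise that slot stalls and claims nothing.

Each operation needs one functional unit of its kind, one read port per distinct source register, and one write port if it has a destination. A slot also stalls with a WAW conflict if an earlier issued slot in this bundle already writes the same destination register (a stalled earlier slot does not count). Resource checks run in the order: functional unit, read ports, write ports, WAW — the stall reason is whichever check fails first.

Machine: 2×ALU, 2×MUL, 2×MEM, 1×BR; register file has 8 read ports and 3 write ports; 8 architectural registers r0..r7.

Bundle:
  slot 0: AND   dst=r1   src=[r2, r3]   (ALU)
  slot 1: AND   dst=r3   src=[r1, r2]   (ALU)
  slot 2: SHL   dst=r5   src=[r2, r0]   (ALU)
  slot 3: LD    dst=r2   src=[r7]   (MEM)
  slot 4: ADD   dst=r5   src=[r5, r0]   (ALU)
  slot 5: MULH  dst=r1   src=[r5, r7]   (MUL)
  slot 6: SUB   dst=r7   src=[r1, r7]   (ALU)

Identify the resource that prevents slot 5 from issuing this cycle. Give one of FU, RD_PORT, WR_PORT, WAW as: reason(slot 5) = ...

reason(slot 5) = WR_PORT

slot 0 (ALU): ISSUE — free A1,Mu2,Ld2,B1 rp6 wp2
slot 1 (ALU): ISSUE — free A0,Mu2,Ld2,B1 rp4 wp1
slot 2 (ALU): stall FU — free A0,Mu2,Ld2,B1 rp4 wp1
slot 3 (MEM): ISSUE — free A0,Mu2,Ld1,B1 rp3 wp0
slot 4 (ALU): stall FU — free A0,Mu2,Ld1,B1 rp3 wp0
slot 5 (MUL): stall WR_PORT — free A0,Mu2,Ld1,B1 rp3 wp0
slot 6 (ALU): stall FU — free A0,Mu2,Ld1,B1 rp3 wp0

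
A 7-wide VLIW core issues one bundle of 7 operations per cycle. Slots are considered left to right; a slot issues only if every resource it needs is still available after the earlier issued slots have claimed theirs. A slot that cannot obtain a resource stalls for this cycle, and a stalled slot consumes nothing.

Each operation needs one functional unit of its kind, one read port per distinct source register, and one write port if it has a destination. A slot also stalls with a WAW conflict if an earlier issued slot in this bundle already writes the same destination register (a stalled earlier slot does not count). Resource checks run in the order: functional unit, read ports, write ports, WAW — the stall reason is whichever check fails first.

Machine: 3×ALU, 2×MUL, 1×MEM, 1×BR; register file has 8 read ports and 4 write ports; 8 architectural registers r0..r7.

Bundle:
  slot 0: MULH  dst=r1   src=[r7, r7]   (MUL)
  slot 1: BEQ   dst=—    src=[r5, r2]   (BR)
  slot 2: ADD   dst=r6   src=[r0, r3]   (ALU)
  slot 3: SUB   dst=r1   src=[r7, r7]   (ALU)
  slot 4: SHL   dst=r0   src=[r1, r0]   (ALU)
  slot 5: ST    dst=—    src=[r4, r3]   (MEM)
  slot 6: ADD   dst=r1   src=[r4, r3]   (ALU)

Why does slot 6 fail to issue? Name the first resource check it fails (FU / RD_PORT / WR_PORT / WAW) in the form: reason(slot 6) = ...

reason(slot 6) = RD_PORT

(0) want 1×MUL +1rd +1wr — yes → AL3|MU1|ME1|BR1|rd7|wr3
(1) want 1×BR +2rd +0wr — yes → AL3|MU1|ME1|BR0|rd5|wr3
(2) want 1×ALU +2rd +1wr — yes → AL2|MU1|ME1|BR0|rd3|wr2
(3) want 1×ALU +1rd +1wr — WAW → AL2|MU1|ME1|BR0|rd3|wr2
(4) want 1×ALU +2rd +1wr — yes → AL1|MU1|ME1|BR0|rd1|wr1
(5) want 1×MEM +2rd +0wr — RD_PORT → AL1|MU1|ME1|BR0|rd1|wr1
(6) want 1×ALU +2rd +1wr — RD_PORT → AL1|MU1|ME1|BR0|rd1|wr1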